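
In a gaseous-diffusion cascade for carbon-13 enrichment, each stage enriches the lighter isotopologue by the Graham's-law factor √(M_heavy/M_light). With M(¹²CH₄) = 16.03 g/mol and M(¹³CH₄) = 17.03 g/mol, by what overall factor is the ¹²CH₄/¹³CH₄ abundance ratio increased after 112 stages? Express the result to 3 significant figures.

Overall factor = α^112 with α = √(17.03/16.03), i.e. (17.03/16.03)^(112/2).
= 1.06238^56 = 29.6.

29.6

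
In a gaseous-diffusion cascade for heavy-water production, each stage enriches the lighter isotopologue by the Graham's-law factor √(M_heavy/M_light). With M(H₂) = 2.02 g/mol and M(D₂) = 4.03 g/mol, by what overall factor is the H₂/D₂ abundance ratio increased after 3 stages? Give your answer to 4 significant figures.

Overall factor = α^3 with α = √(4.03/2.02), i.e. (4.03/2.02)^(3/2).
= 1.99505^(3/2) = 2.818.

2.818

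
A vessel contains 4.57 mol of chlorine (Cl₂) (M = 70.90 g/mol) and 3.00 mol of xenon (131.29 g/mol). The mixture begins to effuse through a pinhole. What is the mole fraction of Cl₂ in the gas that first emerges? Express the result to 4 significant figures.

0.6746

Effusion rate of each component ∝ n_i/√M_i (partial pressure × 1/√M).
So x_Cl₂ in the escaping gas = (n_Cl₂/√M_Cl₂) / Σ(n_i/√M_i)
= (4.57/√70.90) / (4.57/√70.90 + 3.00/√131.29) = 0.5427/(0.5427 + 0.2618) = 0.6746.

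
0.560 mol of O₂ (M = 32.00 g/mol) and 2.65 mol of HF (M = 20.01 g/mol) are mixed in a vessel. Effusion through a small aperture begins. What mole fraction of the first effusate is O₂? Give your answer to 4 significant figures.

0.1432

Rate_i ∝ x_i/√M_i (Graham's law weighted by mole fraction), so the effusate composition follows n_i/√M_i.
So x_O₂ in the escaping gas = (n_O₂/√M_O₂) / Σ(n_i/√M_i)
= (0.560/√32.00) / (0.560/√32.00 + 2.65/√20.01) = 0.09899/(0.09899 + 0.5924) = 0.1432.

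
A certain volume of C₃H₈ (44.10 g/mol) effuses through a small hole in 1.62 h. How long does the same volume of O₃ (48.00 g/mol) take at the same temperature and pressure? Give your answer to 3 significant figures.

1.69 h

From Graham's law, t_O₃/t_C₃H₈ = √(M_O₃/M_C₃H₈) = √(48.00/44.10) = √1.088 = 1.043.
So the time for O₃ is 1.62 × 1.043 = 1.69 h.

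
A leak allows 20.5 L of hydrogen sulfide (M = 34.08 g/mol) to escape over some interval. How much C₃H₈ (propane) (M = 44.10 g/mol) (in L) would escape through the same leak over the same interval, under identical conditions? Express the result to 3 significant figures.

18.0 L

From Graham's law, rate_C₃H₈/rate_H₂S = √(M_H₂S/M_C₃H₈) = √(34.08/44.10) = √0.7728 = 0.8791.
So the volume for C₃H₈ is 20.5 × 0.8791 = 18.0 L.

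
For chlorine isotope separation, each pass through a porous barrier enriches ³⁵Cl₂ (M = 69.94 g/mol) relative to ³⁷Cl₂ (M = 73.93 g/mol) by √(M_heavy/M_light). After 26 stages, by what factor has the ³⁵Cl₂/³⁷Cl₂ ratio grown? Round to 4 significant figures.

The single-stage factor is √(M_heavy/M_light), so 26 stages give [√(73.93/69.94)]^26 = (73.93/69.94)^(26/2).
= 1.05705^13 = 2.057.

2.057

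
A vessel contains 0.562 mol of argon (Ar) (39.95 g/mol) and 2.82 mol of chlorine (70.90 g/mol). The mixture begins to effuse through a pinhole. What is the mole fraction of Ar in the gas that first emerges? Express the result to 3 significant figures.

Each component's effusion rate ∝ (its partial pressure)·(1/√M) ∝ n_i/√M_i.
So x_Ar in the escaping gas = (n_Ar/√M_Ar) / Σ(n_i/√M_i)
= (0.562/√39.95) / (0.562/√39.95 + 2.82/√70.90) = 0.08892/(0.08892 + 0.3349) = 0.210.

0.210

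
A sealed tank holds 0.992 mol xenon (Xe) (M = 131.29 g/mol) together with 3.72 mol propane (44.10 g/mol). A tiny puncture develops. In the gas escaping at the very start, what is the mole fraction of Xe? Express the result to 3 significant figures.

0.134

The effusion rate of species i is ∝ p_i/√M_i ∝ n_i/√M_i.
x_Xe(eff) = (n_Xe/√M_Xe) / (n_Xe/√M_Xe + n_C₃H₈/√M_C₃H₈)
= (0.992/√131.29) / (0.992/√131.29 + 3.72/√44.10) = 0.08658/(0.08658 + 0.5602) = 0.134.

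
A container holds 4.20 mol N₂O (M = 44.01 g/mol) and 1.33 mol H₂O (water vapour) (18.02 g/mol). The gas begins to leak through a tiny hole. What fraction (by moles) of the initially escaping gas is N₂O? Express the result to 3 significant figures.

The effusion rate of species i is ∝ p_i/√M_i ∝ n_i/√M_i.
So x_N₂O in the escaping gas = (n_N₂O/√M_N₂O) / Σ(n_i/√M_i)
= (4.20/√44.01) / (4.20/√44.01 + 1.33/√18.02) = 0.6331/(0.6331 + 0.3133) = 0.669.

0.669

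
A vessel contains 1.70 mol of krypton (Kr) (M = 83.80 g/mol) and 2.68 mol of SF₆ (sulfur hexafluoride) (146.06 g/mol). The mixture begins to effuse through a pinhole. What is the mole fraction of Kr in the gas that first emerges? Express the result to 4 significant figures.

The effusion rate of species i is ∝ p_i/√M_i ∝ n_i/√M_i.
Mole fraction of Kr in the effusate = (n_Kr/√M_Kr) / (n_Kr/√M_Kr + n_SF₆/√M_SF₆)
= (1.70/√83.80) / (1.70/√83.80 + 2.68/√146.06) = 0.1857/(0.1857 + 0.2218) = 0.4558.

0.4558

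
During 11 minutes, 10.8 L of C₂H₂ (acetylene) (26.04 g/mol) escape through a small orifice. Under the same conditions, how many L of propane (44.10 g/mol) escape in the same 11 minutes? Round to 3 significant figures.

8.30 L

From Graham's law, rate_C₃H₈/rate_C₂H₂ = √(M_C₂H₂/M_C₃H₈) = √(26.04/44.10) = √0.5905 = 0.7684.
So the volume for C₃H₈ is 10.8 × 0.7684 = 8.30 L.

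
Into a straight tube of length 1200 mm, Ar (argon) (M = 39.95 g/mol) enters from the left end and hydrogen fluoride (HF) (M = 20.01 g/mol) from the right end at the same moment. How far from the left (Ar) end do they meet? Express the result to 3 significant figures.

497 mm

The fronts meet when d_Ar + d_HF = L with d_Ar/d_HF = √(M_HF/M_Ar) (Graham's law). Here √(M_HF/M_Ar) = √(20.01/39.95) = 0.7077.
With d_Ar + d_HF = 1200 mm, d_HF = 1200/(1 + 0.7077) = 702.7 mm.
d_Ar = 1200 − 702.7 = 497 mm.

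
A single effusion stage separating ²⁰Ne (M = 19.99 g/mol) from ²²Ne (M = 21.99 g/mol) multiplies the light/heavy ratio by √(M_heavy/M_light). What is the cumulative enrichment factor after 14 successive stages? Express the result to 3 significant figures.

Overall factor = α^14 with α = √(21.99/19.99), i.e. (21.99/19.99)^(14/2).
= 1.10005^7 = 1.95.

1.95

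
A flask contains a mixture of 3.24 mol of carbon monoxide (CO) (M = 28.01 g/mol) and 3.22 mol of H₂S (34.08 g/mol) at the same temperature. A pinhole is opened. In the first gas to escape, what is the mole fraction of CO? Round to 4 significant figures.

The effusion rate of species i is ∝ p_i/√M_i ∝ n_i/√M_i.
x_CO(eff) = (n_CO/√M_CO) / (n_CO/√M_CO + n_H₂S/√M_H₂S)
= (3.24/√28.01) / (3.24/√28.01 + 3.22/√34.08) = 0.6122/(0.6122 + 0.5516) = 0.5260.

0.5260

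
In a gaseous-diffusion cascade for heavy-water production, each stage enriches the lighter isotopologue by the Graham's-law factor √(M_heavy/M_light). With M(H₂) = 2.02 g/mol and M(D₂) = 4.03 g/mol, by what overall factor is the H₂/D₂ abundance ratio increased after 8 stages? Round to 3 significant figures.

Overall factor = α^8 with α = √(4.03/2.02), i.e. (4.03/2.02)^(8/2).
= 1.99505^4 = 15.8.

15.8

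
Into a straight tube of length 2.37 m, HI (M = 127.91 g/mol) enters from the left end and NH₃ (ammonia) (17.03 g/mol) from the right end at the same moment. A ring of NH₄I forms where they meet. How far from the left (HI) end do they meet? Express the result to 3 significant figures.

0.634 m

The fronts meet when d_HI + d_NH₃ = L with d_HI/d_NH₃ = √(M_NH₃/M_HI) (Graham's law). Here √(M_NH₃/M_HI) = √(17.03/127.91) = 0.3649.
With d_HI + d_NH₃ = 2.37 m, d_NH₃ = 2.37/(1 + 0.3649) = 1.736 m.
d_HI = 2.37 − 1.736 = 0.634 m.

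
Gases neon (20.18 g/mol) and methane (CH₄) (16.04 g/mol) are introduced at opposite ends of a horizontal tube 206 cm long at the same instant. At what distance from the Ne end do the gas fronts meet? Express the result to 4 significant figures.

97.09 cm

The fronts meet when d_Ne + d_CH₄ = L with d_Ne/d_CH₄ = √(M_CH₄/M_Ne) (Graham's law). Here √(M_CH₄/M_Ne) = √(16.04/20.18) = 0.8915.
With d_Ne + d_CH₄ = 206 cm, d_CH₄ = 206/(1 + 0.8915) = 108.9 cm.
d_Ne = 206 − 108.9 = 97.09 cm.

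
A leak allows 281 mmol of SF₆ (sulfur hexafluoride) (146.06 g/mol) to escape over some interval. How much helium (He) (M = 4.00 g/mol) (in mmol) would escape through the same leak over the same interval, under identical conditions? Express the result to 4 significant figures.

From Graham's law, rate_He/rate_SF₆ = √(M_SF₆/M_He) = √(146.06/4.00) = √36.52 = 6.043.
So the amount for He is 281 × 6.043 = 1698 mmol.

1698 mmol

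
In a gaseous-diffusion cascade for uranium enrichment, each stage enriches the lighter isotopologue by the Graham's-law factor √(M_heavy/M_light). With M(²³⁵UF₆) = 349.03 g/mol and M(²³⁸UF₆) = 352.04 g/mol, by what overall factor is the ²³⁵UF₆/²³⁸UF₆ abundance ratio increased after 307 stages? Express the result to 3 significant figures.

3.74

Overall factor = α^307 with α = √(352.04/349.03), i.e. (352.04/349.03)^(307/2).
= 1.00862^(307/2) = 3.74.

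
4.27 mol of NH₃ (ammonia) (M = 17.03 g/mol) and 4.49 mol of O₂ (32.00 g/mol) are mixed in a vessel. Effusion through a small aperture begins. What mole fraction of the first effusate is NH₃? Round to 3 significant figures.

0.566

Rate_i ∝ x_i/√M_i (Graham's law weighted by mole fraction), so the effusate composition follows n_i/√M_i.
So x_NH₃ in the escaping gas = (n_NH₃/√M_NH₃) / Σ(n_i/√M_i)
= (4.27/√17.03) / (4.27/√17.03 + 4.49/√32.00) = 1.035/(1.035 + 0.7937) = 0.566.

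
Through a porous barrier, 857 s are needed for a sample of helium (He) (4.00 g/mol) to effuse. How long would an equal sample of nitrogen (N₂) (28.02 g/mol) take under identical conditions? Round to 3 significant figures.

2270 s

Using Graham's law: t_N₂/t_He = √(M_N₂/M_He) = √(28.02/4.00) = √7.005 = 2.647.
So the time for N₂ is 857 × 2.647 = 2270 s.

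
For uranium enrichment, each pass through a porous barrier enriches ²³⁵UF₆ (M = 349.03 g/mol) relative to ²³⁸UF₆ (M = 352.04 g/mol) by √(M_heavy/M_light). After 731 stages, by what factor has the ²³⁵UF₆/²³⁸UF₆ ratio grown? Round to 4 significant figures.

After 731 stages the ratio has grown by (√(352.04/349.03))^731 = (352.04/349.03)^(731/2).
= 1.00862^(731/2) = 23.07.

23.07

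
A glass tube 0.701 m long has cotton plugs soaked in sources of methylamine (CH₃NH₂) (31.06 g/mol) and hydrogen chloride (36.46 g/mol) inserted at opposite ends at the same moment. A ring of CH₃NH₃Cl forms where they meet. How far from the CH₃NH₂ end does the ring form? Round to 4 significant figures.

Graham's law gives d_CH₃NH₂/d_HCl = rate_CH₃NH₂/rate_HCl = √(M_HCl/M_CH₃NH₂) = √(36.46/31.06) = 1.083.
With d_CH₃NH₂ + d_HCl = 0.701 m, d_HCl = 0.701/(1 + 1.083) = 0.3365 m.
d_CH₃NH₂ = 0.701 − 0.3365 = 0.3645 m.

0.3645 m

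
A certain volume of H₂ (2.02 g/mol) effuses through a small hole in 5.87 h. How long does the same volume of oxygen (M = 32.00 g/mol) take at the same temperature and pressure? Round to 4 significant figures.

Graham's law gives t_O₂/t_H₂ = √(M_O₂/M_H₂) = √(32.00/2.02) = √15.84 = 3.980.
So the time for O₂ is 5.87 × 3.980 = 23.36 h.

23.36 h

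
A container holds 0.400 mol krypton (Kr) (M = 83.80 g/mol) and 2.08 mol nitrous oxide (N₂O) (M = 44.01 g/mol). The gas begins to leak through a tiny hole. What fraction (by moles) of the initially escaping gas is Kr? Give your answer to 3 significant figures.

The effusion rate of species i is ∝ p_i/√M_i ∝ n_i/√M_i.
x_Kr(eff) = (n_Kr/√M_Kr) / (n_Kr/√M_Kr + n_N₂O/√M_N₂O)
= (0.400/√83.80) / (0.400/√83.80 + 2.08/√44.01) = 0.04370/(0.04370 + 0.3135) = 0.122.

0.122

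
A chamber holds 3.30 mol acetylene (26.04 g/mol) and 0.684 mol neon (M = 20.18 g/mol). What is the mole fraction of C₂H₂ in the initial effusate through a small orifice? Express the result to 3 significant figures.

Each component's effusion rate ∝ (its partial pressure)·(1/√M) ∝ n_i/√M_i.
x_C₂H₂(eff) = (n_C₂H₂/√M_C₂H₂) / (n_C₂H₂/√M_C₂H₂ + n_Ne/√M_Ne)
= (3.30/√26.04) / (3.30/√26.04 + 0.684/√20.18) = 0.6467/(0.6467 + 0.1523) = 0.809.

0.809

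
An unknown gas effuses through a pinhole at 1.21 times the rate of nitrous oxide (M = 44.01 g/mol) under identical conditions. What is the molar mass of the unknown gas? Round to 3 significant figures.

Graham's law gives rate_X/rate_N₂O = √(M_N₂O/M_X).
1.21 = √(44.01/M_X)
M_X = 44.01 / 1.21² = 44.01 / 1.464 = 30.1 g/mol

30.1 g/mol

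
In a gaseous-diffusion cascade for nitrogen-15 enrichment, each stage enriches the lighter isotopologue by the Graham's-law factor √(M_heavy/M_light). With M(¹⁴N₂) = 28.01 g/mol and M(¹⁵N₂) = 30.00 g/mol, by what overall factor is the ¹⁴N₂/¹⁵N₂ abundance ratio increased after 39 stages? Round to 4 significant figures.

Overall factor = α^39 with α = √(30.00/28.01), i.e. (30.00/28.01)^(39/2).
= 1.07105^(39/2) = 3.813.

3.813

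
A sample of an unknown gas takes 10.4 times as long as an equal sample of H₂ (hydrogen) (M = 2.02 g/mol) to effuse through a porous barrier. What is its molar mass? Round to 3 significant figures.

218 g/mol

Using Graham's law: t_X/t_H₂ = √(M_X/M_H₂).
10.4 = √(M_X/2.02)
M_X = 2.02 × 10.4² = 2.02 × 108.2 = 218 g/mol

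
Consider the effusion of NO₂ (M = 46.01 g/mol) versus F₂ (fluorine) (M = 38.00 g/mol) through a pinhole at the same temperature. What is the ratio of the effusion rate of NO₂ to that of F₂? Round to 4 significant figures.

0.9088

Since effusion rate ∝ 1/√M, rate_NO₂/rate_F₂ = √(M_F₂/M_NO₂) = √(38.00/46.01) = √0.8259 = 0.9088.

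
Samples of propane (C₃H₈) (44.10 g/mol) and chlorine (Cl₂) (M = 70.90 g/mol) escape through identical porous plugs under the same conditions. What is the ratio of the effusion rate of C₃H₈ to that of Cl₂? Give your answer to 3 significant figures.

By Graham's law, rate_C₃H₈/rate_Cl₂ = √(M_Cl₂/M_C₃H₈) = √(70.90/44.10) = √1.608 = 1.27.

1.27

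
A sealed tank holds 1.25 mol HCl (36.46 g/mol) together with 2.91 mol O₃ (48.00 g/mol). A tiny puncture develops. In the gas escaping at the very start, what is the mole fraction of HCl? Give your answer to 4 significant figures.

0.3301

Effusion rate of each component ∝ n_i/√M_i (partial pressure × 1/√M).
Mole fraction of HCl in the effusate = (n_HCl/√M_HCl) / (n_HCl/√M_HCl + n_O₃/√M_O₃)
= (1.25/√36.46) / (1.25/√36.46 + 2.91/√48.00) = 0.2070/(0.2070 + 0.4200) = 0.3301.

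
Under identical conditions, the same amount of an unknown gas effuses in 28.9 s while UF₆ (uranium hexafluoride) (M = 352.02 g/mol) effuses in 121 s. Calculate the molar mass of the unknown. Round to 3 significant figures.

By Graham's law, t_X/t_UF₆ = √(M_X/M_UF₆).
28.9/121 = 0.2388 = √(M_X/352.02)
M_X = 352.02 × 0.2388² = 352.02 × 0.05705 = 20.1 g/mol

20.1 g/mol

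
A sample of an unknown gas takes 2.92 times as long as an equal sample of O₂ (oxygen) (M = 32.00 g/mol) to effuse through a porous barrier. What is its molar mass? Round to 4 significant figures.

Using Graham's law: t_X/t_O₂ = √(M_X/M_O₂).
2.92 = √(M_X/32.00)
M_X = 32.00 × 2.92² = 32.00 × 8.526 = 272.8 g/mol

272.8 g/mol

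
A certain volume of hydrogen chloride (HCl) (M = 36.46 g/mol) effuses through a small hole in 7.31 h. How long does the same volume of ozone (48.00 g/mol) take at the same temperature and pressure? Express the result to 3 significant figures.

From Graham's law, t_O₃/t_HCl = √(M_O₃/M_HCl) = √(48.00/36.46) = √1.317 = 1.147.
So the time for O₃ is 7.31 × 1.147 = 8.39 h.

8.39 h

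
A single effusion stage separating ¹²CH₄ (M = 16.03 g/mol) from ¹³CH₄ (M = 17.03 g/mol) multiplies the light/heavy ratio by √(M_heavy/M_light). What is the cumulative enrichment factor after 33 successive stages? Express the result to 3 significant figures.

Each stage multiplies the ratio by α = √(17.03/16.03), so after 33 stages the overall factor is α^33 = (17.03/16.03)^(33/2).
= 1.06238^(33/2) = 2.71.

2.71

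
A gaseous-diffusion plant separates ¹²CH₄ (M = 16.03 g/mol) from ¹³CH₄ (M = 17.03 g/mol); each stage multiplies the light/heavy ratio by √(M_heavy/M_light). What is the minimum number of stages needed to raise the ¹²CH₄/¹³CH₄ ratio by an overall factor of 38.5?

With α = √(17.03/16.03) per stage, ln α = ½ ln(1.06238) = 0.03026.
Need α^N ≥ 38.5 ⇒ N ≥ ln(38.5) / ln α = 3.651 / 0.03026 = 120.65.
So at least 121 stages are needed.

121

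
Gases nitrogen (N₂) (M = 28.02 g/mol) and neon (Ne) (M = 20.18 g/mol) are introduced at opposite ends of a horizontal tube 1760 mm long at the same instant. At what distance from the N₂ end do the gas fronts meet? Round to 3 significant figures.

808 mm

Graham's law gives d_N₂/d_Ne = rate_N₂/rate_Ne = √(M_Ne/M_N₂) = √(20.18/28.02) = 0.8486.
With d_N₂ + d_Ne = 1760 mm, d_Ne = 1760/(1 + 0.8486) = 952.0 mm.
d_N₂ = 1760 − 952.0 = 808 mm.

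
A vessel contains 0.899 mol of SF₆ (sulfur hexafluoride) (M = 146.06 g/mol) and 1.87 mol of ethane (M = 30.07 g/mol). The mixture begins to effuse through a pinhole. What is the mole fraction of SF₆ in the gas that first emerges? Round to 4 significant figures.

Each component's effusion rate ∝ (its partial pressure)·(1/√M) ∝ n_i/√M_i.
So x_SF₆ in the escaping gas = (n_SF₆/√M_SF₆) / Σ(n_i/√M_i)
= (0.899/√146.06) / (0.899/√146.06 + 1.87/√30.07) = 0.07439/(0.07439 + 0.3410) = 0.1791.

0.1791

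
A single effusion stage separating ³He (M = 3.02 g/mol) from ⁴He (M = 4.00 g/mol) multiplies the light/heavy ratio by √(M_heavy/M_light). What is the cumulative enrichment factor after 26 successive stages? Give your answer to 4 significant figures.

38.61

Overall factor = α^26 with α = √(4.00/3.02), i.e. (4.00/3.02)^(26/2).
= 1.32450^13 = 38.61.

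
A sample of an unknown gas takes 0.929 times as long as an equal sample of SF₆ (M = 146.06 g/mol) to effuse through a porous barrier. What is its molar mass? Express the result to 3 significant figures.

Using Graham's law: t_X/t_SF₆ = √(M_X/M_SF₆).
0.929 = √(M_X/146.06)
M_X = 146.06 × 0.929² = 146.06 × 0.8630 = 126 g/mol

126 g/mol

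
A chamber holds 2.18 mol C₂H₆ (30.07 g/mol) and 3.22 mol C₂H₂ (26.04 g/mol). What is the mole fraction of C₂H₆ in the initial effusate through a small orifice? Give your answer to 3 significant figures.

Rate_i ∝ x_i/√M_i (Graham's law weighted by mole fraction), so the effusate composition follows n_i/√M_i.
Mole fraction of C₂H₆ in the effusate = (n_C₂H₆/√M_C₂H₆) / (n_C₂H₆/√M_C₂H₆ + n_C₂H₂/√M_C₂H₂)
= (2.18/√30.07) / (2.18/√30.07 + 3.22/√26.04) = 0.3975/(0.3975 + 0.6310) = 0.387.

0.387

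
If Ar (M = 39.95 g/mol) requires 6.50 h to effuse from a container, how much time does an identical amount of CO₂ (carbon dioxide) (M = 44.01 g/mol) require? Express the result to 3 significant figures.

6.82 h

By Graham's law, t_CO₂/t_Ar = √(M_CO₂/M_Ar) = √(44.01/39.95) = √1.102 = 1.050.
So the time for CO₂ is 6.50 × 1.050 = 6.82 h.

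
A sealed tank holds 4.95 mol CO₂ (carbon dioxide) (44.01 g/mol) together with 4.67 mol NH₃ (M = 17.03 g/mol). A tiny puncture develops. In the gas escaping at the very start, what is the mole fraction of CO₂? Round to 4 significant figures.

0.3974

Each component's effusion rate ∝ (its partial pressure)·(1/√M) ∝ n_i/√M_i.
Mole fraction of CO₂ in the effusate = (n_CO₂/√M_CO₂) / (n_CO₂/√M_CO₂ + n_NH₃/√M_NH₃)
= (4.95/√44.01) / (4.95/√44.01 + 4.67/√17.03) = 0.7462/(0.7462 + 1.132) = 0.3974.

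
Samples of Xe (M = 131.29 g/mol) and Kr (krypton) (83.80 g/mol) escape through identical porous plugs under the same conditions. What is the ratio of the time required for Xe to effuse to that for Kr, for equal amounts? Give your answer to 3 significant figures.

Graham's law gives t_Xe/t_Kr = √(M_Xe/M_Kr) = √(131.29/83.80) = √1.567 = 1.25.

1.25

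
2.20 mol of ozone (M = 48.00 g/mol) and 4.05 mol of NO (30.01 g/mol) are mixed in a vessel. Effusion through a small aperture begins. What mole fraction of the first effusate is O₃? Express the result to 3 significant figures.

The effusion rate of species i is ∝ p_i/√M_i ∝ n_i/√M_i.
x_O₃(eff) = (n_O₃/√M_O₃) / (n_O₃/√M_O₃ + n_NO/√M_NO)
= (2.20/√48.00) / (2.20/√48.00 + 4.05/√30.01) = 0.3175/(0.3175 + 0.7393) = 0.300.

0.300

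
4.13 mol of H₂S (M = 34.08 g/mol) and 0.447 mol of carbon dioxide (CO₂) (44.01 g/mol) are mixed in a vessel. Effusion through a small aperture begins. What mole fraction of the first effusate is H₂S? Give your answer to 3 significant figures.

0.913

Rate_i ∝ x_i/√M_i (Graham's law weighted by mole fraction), so the effusate composition follows n_i/√M_i.
Mole fraction of H₂S in the effusate = (n_H₂S/√M_H₂S) / (n_H₂S/√M_H₂S + n_CO₂/√M_CO₂)
= (4.13/√34.08) / (4.13/√34.08 + 0.447/√44.01) = 0.7075/(0.7075 + 0.06738) = 0.913.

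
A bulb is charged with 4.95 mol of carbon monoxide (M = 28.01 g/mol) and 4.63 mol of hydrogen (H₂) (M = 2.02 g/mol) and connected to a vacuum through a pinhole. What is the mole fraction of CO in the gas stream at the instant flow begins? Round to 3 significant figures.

The effusion rate of species i is ∝ p_i/√M_i ∝ n_i/√M_i.
So x_CO in the escaping gas = (n_CO/√M_CO) / Σ(n_i/√M_i)
= (4.95/√28.01) / (4.95/√28.01 + 4.63/√2.02) = 0.9353/(0.9353 + 3.258) = 0.223.

0.223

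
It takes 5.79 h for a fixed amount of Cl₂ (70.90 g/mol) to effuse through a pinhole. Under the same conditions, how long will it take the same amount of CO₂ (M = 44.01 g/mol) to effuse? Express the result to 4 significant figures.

Graham's law gives t_CO₂/t_Cl₂ = √(M_CO₂/M_Cl₂) = √(44.01/70.90) = √0.6207 = 0.7879.
So the time for CO₂ is 5.79 × 0.7879 = 4.562 h.

4.562 h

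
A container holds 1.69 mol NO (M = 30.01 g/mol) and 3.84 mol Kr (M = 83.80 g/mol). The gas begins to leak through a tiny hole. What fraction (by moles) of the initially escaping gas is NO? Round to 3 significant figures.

0.424

Rate_i ∝ x_i/√M_i (Graham's law weighted by mole fraction), so the effusate composition follows n_i/√M_i.
x_NO(eff) = (n_NO/√M_NO) / (n_NO/√M_NO + n_Kr/√M_Kr)
= (1.69/√30.01) / (1.69/√30.01 + 3.84/√83.80) = 0.3085/(0.3085 + 0.4195) = 0.424.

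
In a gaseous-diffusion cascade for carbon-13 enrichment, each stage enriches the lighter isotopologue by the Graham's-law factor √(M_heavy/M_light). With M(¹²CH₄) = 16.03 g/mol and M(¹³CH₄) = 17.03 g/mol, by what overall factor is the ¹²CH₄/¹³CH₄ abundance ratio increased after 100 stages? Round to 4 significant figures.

After 100 stages the ratio has grown by (√(17.03/16.03))^100 = (17.03/16.03)^(100/2).
= 1.06238^50 = 20.61.

20.61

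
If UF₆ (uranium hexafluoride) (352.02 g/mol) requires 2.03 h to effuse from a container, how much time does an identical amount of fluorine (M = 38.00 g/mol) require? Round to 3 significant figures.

0.667 h

Graham's law gives t_F₂/t_UF₆ = √(M_F₂/M_UF₆) = √(38.00/352.02) = √0.1079 = 0.3286.
So the time for F₂ is 2.03 × 0.3286 = 0.667 h.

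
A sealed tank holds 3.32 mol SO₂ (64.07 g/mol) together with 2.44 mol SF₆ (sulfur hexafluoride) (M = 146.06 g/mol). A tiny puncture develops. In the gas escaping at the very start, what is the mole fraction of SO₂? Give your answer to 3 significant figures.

The effusion rate of species i is ∝ p_i/√M_i ∝ n_i/√M_i.
So x_SO₂ in the escaping gas = (n_SO₂/√M_SO₂) / Σ(n_i/√M_i)
= (3.32/√64.07) / (3.32/√64.07 + 2.44/√146.06) = 0.4148/(0.4148 + 0.2019) = 0.673.

0.673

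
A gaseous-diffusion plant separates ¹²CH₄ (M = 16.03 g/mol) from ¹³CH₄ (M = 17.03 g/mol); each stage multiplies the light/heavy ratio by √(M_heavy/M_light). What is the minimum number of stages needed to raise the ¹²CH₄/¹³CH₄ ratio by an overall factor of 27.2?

Single-stage factor α = √(17.03/16.03), so ln α = ½ ln(1.06238) = 0.03026.
Need α^N ≥ 27.2 ⇒ N ≥ ln(27.2) / ln α = 3.303 / 0.03026 = 109.17.
Rounding up, N = 110 stages.

110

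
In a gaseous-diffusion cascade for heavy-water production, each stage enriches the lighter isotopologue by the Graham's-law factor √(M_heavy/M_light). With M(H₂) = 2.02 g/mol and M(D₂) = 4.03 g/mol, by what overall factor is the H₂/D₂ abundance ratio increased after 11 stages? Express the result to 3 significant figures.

44.6

Each stage multiplies the ratio by α = √(4.03/2.02), so after 11 stages the overall factor is α^11 = (4.03/2.02)^(11/2).
= 1.99505^(11/2) = 44.6.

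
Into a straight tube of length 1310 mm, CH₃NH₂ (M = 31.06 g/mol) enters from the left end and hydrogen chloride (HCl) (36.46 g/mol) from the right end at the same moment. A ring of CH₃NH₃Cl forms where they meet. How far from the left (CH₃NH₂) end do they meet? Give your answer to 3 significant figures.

681 mm

Graham's law gives d_CH₃NH₂/d_HCl = rate_CH₃NH₂/rate_HCl = √(M_HCl/M_CH₃NH₂) = √(36.46/31.06) = 1.083.
With d_CH₃NH₂ + d_HCl = 1310 mm, d_HCl = 1310/(1 + 1.083) = 628.8 mm.
d_CH₃NH₂ = 1310 − 628.8 = 681 mm.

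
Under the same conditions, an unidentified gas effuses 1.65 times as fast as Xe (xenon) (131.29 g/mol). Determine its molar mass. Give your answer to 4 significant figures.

48.22 g/mol

Since effusion rate ∝ 1/√M, rate_X/rate_Xe = √(M_Xe/M_X).
1.65 = √(131.29/M_X)
M_X = 131.29 / 1.65² = 131.29 / 2.722 = 48.22 g/mol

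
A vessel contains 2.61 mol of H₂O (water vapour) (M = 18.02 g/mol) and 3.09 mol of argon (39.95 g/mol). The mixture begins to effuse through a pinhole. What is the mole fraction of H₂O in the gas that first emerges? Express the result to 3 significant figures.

Rate_i ∝ x_i/√M_i (Graham's law weighted by mole fraction), so the effusate composition follows n_i/√M_i.
x_H₂O(eff) = (n_H₂O/√M_H₂O) / (n_H₂O/√M_H₂O + n_Ar/√M_Ar)
= (2.61/√18.02) / (2.61/√18.02 + 3.09/√39.95) = 0.6148/(0.6148 + 0.4889) = 0.557.

0.557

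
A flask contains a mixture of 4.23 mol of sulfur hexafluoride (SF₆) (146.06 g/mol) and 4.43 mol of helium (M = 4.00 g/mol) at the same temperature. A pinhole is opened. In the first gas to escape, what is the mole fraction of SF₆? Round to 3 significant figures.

0.136

Rate_i ∝ x_i/√M_i (Graham's law weighted by mole fraction), so the effusate composition follows n_i/√M_i.
Mole fraction of SF₆ in the effusate = (n_SF₆/√M_SF₆) / (n_SF₆/√M_SF₆ + n_He/√M_He)
= (4.23/√146.06) / (4.23/√146.06 + 4.43/√4.00) = 0.3500/(0.3500 + 2.215) = 0.136.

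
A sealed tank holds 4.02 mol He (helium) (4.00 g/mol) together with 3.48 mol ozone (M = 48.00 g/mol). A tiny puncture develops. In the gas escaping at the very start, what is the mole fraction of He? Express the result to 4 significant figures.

0.8001

The effusion rate of species i is ∝ p_i/√M_i ∝ n_i/√M_i.
x_He(eff) = (n_He/√M_He) / (n_He/√M_He + n_O₃/√M_O₃)
= (4.02/√4.00) / (4.02/√4.00 + 3.48/√48.00) = 2.010/(2.010 + 0.5023) = 0.8001.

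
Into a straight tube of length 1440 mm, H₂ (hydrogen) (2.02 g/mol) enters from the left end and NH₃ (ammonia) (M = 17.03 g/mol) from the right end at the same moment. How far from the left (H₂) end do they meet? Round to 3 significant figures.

1070 mm

In equal time, each gas travels a distance ∝ its rate ∝ 1/√M, so d_H₂/d_NH₃ = √(M_NH₃/M_H₂) = √(17.03/2.02) = 2.904.
With d_H₂ + d_NH₃ = 1440 mm, d_NH₃ = 1440/(1 + 2.904) = 368.9 mm.
d_H₂ = 1440 − 368.9 = 1070 mm.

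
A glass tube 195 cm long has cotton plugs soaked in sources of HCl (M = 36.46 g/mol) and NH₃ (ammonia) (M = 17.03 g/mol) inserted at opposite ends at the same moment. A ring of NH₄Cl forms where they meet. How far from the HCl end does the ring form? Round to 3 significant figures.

79.2 cm

Distances travelled in equal time are proportional to diffusion rates, so d_HCl/d_NH₃ = √(M_NH₃/M_HCl) = √(17.03/36.46) = 0.6834.
With d_HCl + d_NH₃ = 195 cm, d_NH₃ = 195/(1 + 0.6834) = 115.8 cm.
d_HCl = 195 − 115.8 = 79.2 cm.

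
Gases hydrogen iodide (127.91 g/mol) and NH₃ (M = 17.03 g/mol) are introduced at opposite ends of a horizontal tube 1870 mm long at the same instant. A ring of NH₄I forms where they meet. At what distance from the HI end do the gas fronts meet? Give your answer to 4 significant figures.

499.9 mm

The fronts meet when d_HI + d_NH₃ = L with d_HI/d_NH₃ = √(M_NH₃/M_HI) (Graham's law). Here √(M_NH₃/M_HI) = √(17.03/127.91) = 0.3649.
With d_HI + d_NH₃ = 1870 mm, d_NH₃ = 1870/(1 + 0.3649) = 1370 mm.
d_HI = 1870 − 1370 = 499.9 mm.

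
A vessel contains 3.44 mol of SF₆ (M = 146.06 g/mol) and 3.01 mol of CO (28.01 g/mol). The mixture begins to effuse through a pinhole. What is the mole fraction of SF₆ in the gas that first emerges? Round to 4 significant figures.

Each component's effusion rate ∝ (its partial pressure)·(1/√M) ∝ n_i/√M_i.
x_SF₆(eff) = (n_SF₆/√M_SF₆) / (n_SF₆/√M_SF₆ + n_CO/√M_CO)
= (3.44/√146.06) / (3.44/√146.06 + 3.01/√28.01) = 0.2846/(0.2846 + 0.5687) = 0.3335.

0.3335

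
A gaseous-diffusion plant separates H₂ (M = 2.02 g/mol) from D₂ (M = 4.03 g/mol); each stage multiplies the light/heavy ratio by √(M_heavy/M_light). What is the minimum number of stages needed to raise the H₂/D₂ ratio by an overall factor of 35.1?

11

Single-stage factor α = √(4.03/2.02), so ln α = ½ ln(1.99505) = 0.3453.
Need α^N ≥ 35.1 ⇒ N ≥ ln(35.1) / ln α = 3.558 / 0.3453 = 10.30.
Minimum whole number of stages: N = 11.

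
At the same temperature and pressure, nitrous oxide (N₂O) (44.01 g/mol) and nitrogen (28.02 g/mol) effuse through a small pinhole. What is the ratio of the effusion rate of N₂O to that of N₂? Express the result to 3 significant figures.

Since effusion rate ∝ 1/√M, rate_N₂O/rate_N₂ = √(M_N₂/M_N₂O) = √(28.02/44.01) = √0.6367 = 0.798.

0.798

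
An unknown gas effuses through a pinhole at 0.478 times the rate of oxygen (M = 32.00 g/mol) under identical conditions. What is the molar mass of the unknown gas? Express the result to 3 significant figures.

140 g/mol

Graham's law gives rate_X/rate_O₂ = √(M_O₂/M_X).
0.478 = √(32.00/M_X)
M_X = 32.00 / 0.478² = 32.00 / 0.2285 = 140 g/mol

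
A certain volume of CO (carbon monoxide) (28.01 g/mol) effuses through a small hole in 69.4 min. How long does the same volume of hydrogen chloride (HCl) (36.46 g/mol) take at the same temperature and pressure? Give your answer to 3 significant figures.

Since effusion rate ∝ 1/√M, t_HCl/t_CO = √(M_HCl/M_CO) = √(36.46/28.01) = √1.302 = 1.141.
So the time for HCl is 69.4 × 1.141 = 79.2 min.

79.2 min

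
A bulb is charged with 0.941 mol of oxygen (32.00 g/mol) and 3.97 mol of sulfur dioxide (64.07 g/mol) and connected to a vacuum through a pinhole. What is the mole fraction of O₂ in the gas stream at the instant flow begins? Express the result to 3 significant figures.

0.251

Effusion rate of each component ∝ n_i/√M_i (partial pressure × 1/√M).
Mole fraction of O₂ in the effusate = (n_O₂/√M_O₂) / (n_O₂/√M_O₂ + n_SO₂/√M_SO₂)
= (0.941/√32.00) / (0.941/√32.00 + 3.97/√64.07) = 0.1663/(0.1663 + 0.4960) = 0.251.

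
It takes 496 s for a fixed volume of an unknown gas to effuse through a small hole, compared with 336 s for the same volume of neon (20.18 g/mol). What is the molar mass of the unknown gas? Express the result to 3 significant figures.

Graham's law gives t_X/t_Ne = √(M_X/M_Ne).
496/336 = 1.476 = √(M_X/20.18)
M_X = 20.18 × 1.476² = 20.18 × 2.179 = 44.0 g/mol

44.0 g/mol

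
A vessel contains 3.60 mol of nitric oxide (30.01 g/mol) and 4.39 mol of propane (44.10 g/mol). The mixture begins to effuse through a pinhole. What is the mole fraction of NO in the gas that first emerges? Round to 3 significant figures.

Effusion rate of each component ∝ n_i/√M_i (partial pressure × 1/√M).
x_NO(eff) = (n_NO/√M_NO) / (n_NO/√M_NO + n_C₃H₈/√M_C₃H₈)
= (3.60/√30.01) / (3.60/√30.01 + 4.39/√44.10) = 0.6572/(0.6572 + 0.6611) = 0.499.

0.499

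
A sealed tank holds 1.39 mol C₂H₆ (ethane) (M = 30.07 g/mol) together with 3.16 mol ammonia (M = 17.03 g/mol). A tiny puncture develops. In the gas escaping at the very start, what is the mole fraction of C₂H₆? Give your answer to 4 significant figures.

0.2487

Rate_i ∝ x_i/√M_i (Graham's law weighted by mole fraction), so the effusate composition follows n_i/√M_i.
Mole fraction of C₂H₆ in the effusate = (n_C₂H₆/√M_C₂H₆) / (n_C₂H₆/√M_C₂H₆ + n_NH₃/√M_NH₃)
= (1.39/√30.07) / (1.39/√30.07 + 3.16/√17.03) = 0.2535/(0.2535 + 0.7657) = 0.2487.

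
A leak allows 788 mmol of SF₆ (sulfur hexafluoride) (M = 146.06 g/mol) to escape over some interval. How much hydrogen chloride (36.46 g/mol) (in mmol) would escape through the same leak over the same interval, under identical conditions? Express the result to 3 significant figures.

1580 mmol

Since effusion rate ∝ 1/√M, rate_HCl/rate_SF₆ = √(M_SF₆/M_HCl) = √(146.06/36.46) = √4.006 = 2.002.
So the amount for HCl is 788 × 2.002 = 1580 mmol.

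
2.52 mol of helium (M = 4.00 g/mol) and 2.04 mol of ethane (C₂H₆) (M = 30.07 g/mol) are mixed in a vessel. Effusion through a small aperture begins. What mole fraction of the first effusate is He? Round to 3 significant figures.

0.772

Effusion rate of each component ∝ n_i/√M_i (partial pressure × 1/√M).
Mole fraction of He in the effusate = (n_He/√M_He) / (n_He/√M_He + n_C₂H₆/√M_C₂H₆)
= (2.52/√4.00) / (2.52/√4.00 + 2.04/√30.07) = 1.260/(1.260 + 0.3720) = 0.772.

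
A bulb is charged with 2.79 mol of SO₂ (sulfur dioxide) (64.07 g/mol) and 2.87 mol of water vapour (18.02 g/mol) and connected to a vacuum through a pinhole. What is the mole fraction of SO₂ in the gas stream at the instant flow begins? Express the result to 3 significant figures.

Each component's effusion rate ∝ (its partial pressure)·(1/√M) ∝ n_i/√M_i.
Mole fraction of SO₂ in the effusate = (n_SO₂/√M_SO₂) / (n_SO₂/√M_SO₂ + n_H₂O/√M_H₂O)
= (2.79/√64.07) / (2.79/√64.07 + 2.87/√18.02) = 0.3486/(0.3486 + 0.6761) = 0.340.

0.340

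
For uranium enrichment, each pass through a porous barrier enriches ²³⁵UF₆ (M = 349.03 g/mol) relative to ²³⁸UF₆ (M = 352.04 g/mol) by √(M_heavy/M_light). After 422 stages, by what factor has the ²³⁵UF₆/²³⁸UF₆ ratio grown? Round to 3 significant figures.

6.12

The single-stage factor is √(M_heavy/M_light), so 422 stages give [√(352.04/349.03)]^422 = (352.04/349.03)^(422/2).
= 1.00862^211 = 6.12.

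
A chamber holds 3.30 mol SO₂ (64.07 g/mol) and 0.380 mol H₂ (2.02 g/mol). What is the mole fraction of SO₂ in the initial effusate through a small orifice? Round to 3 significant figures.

0.607

Rate_i ∝ x_i/√M_i (Graham's law weighted by mole fraction), so the effusate composition follows n_i/√M_i.
Mole fraction of SO₂ in the effusate = (n_SO₂/√M_SO₂) / (n_SO₂/√M_SO₂ + n_H₂/√M_H₂)
= (3.30/√64.07) / (3.30/√64.07 + 0.380/√2.02) = 0.4123/(0.4123 + 0.2674) = 0.607.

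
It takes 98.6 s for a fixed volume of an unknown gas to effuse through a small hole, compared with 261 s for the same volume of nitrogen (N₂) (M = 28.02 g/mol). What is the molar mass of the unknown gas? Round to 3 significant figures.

4.00 g/mol

Graham's law gives t_X/t_N₂ = √(M_X/M_N₂).
98.6/261 = 0.3778 = √(M_X/28.02)
M_X = 28.02 × 0.3778² = 28.02 × 0.1427 = 4.00 g/mol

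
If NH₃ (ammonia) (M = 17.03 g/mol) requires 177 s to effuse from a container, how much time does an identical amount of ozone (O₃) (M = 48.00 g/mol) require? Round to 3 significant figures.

Graham's law gives t_O₃/t_NH₃ = √(M_O₃/M_NH₃) = √(48.00/17.03) = √2.819 = 1.679.
So the time for O₃ is 177 × 1.679 = 297 s.

297 s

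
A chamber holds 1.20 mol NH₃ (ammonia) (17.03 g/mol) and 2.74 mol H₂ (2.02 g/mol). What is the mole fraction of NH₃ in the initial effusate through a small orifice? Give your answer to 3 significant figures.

The effusion rate of species i is ∝ p_i/√M_i ∝ n_i/√M_i.
So x_NH₃ in the escaping gas = (n_NH₃/√M_NH₃) / Σ(n_i/√M_i)
= (1.20/√17.03) / (1.20/√17.03 + 2.74/√2.02) = 0.2908/(0.2908 + 1.928) = 0.131.

0.131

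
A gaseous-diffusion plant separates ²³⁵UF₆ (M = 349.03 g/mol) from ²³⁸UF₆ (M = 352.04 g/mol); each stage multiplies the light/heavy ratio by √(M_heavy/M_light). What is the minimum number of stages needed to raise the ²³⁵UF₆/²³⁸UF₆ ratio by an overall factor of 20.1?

699

Single-stage factor α = √(352.04/349.03), so ln α = ½ ln(1.00862) = 0.004293.
Need α^N ≥ 20.1 ⇒ N ≥ ln(20.1) / ln α = 3.001 / 0.004293 = 698.90.
So at least 699 stages are needed.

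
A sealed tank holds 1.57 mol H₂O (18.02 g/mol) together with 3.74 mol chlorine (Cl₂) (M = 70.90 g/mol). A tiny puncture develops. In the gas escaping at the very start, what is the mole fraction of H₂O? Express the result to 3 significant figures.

0.454

The effusion rate of species i is ∝ p_i/√M_i ∝ n_i/√M_i.
So x_H₂O in the escaping gas = (n_H₂O/√M_H₂O) / Σ(n_i/√M_i)
= (1.57/√18.02) / (1.57/√18.02 + 3.74/√70.90) = 0.3698/(0.3698 + 0.4442) = 0.454.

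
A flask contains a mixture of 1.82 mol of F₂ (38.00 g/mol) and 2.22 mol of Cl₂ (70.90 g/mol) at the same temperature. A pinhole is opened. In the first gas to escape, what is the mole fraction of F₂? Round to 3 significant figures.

0.528

Effusion rate of each component ∝ n_i/√M_i (partial pressure × 1/√M).
So x_F₂ in the escaping gas = (n_F₂/√M_F₂) / Σ(n_i/√M_i)
= (1.82/√38.00) / (1.82/√38.00 + 2.22/√70.90) = 0.2952/(0.2952 + 0.2637) = 0.528.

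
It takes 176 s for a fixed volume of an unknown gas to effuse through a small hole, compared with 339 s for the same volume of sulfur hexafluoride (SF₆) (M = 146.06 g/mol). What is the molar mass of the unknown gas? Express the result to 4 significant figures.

39.37 g/mol

By Graham's law, t_X/t_SF₆ = √(M_X/M_SF₆).
176/339 = 0.5192 = √(M_X/146.06)
M_X = 146.06 × 0.5192² = 146.06 × 0.2695 = 39.37 g/mol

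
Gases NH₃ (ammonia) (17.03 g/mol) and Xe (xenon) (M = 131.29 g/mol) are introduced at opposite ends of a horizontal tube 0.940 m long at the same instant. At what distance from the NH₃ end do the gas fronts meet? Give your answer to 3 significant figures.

Graham's law gives d_NH₃/d_Xe = rate_NH₃/rate_Xe = √(M_Xe/M_NH₃) = √(131.29/17.03) = 2.777.
With d_NH₃ + d_Xe = 0.940 m, d_Xe = 0.940/(1 + 2.777) = 0.2489 m.
d_NH₃ = 0.940 − 0.2489 = 0.691 m.

0.691 m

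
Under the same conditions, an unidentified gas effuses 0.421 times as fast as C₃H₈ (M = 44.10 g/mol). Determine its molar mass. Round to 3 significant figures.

By Graham's law, rate_X/rate_C₃H₈ = √(M_C₃H₈/M_X).
0.421 = √(44.10/M_X)
M_X = 44.10 / 0.421² = 44.10 / 0.1772 = 249 g/mol

249 g/mol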